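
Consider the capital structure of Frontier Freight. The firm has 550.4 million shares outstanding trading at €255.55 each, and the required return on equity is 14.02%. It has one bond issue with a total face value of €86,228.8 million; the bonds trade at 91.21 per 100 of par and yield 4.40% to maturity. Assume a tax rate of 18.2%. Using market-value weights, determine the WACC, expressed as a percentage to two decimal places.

10.28%

Market value of equity E = 255.55 × 550.4m = 140654.72m. Market value of debt D = 86228.8m × 91.21/100 = 78649.28848m.
Total capital V = 140654.72 + 78649.28848 = 219304.00848.
Equity: weight = 140654.72/219304.00848 = 0.6414; cost = 14.02%.
Bonds outstanding: weight = 78649.28848/219304.00848 = 0.3586; after-tax cost = 4.4% × (1 − 18.2%) = 3.5992%.
WACC = 0.6414 × 14.0200% + 0.3586 × 3.5992% = 10.2828%.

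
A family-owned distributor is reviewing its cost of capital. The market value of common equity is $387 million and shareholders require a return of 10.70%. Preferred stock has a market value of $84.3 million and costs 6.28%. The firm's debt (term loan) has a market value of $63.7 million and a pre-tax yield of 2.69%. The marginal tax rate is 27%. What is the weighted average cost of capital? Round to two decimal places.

8.96%

Total capital V = 387 + 84.3 + 63.7 = 535.
Equity: weight = 387/535 = 0.7234; cost = 10.7%.
Preferred: weight = 84.3/535 = 0.1576; cost = 6.28%.
Term loan: weight = 63.7/535 = 0.1191; after-tax cost = 2.69% × (1 − 27%) = 1.9637%.
WACC = 0.7234 × 10.7000% + 0.1576 × 6.2800% + 0.1191 × 1.9637% = 8.9633%.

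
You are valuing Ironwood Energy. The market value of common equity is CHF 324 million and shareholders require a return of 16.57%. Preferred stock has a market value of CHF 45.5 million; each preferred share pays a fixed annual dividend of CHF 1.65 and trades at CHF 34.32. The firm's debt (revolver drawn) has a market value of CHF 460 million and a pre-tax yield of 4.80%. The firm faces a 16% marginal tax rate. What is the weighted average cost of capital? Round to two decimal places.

8.97%

Cost of preferred: Rp = 1.65 / 34.32 = 4.8077%.
Total capital V = 324 + 45.5 + 460 = 829.5.
Equity: weight = 324/829.5 = 0.3906; cost = 16.57%.
Preferred: weight = 45.5/829.5 = 0.0549; cost = 4.8077%.
Revolver drawn: weight = 460/829.5 = 0.5546; after-tax cost = 4.8% × (1 − 16%) = 4.0320%.
WACC = 0.3906 × 16.5700% + 0.0549 × 4.8077% + 0.5546 × 4.0320% = 8.9719%.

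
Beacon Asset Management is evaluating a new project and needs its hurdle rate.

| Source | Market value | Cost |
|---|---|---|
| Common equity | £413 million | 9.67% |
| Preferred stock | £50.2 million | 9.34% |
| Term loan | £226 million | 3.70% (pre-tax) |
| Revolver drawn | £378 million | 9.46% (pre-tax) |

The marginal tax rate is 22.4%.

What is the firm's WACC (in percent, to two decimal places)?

Total capital V = 413 + 50.2 + 226 + 378 = 1067.2.
Equity: weight = 413/1067.2 = 0.3870; cost = 9.67%.
Preferred: weight = 50.2/1067.2 = 0.0470; cost = 9.34%.
Term loan: weight = 226/1067.2 = 0.2118; after-tax cost = 3.7% × (1 − 22.4%) = 2.8712%.
Revolver drawn: weight = 378/1067.2 = 0.3542; after-tax cost = 9.46% × (1 − 22.4%) = 7.3410%.
WACC = 0.3870 × 9.6700% + 0.0470 × 9.3400% + 0.2118 × 2.8712% + 0.3542 × 7.3410% = 7.3898%.

7.39%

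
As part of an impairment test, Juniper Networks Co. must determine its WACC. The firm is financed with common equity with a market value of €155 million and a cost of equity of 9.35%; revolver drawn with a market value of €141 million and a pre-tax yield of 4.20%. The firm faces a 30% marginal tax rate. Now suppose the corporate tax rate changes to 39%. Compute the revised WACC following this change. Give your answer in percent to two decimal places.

6.12%

After the change:
Total capital V = 155 + 141 = 296.
Equity: weight = 155/296 = 0.5236; cost = 9.35%.
Revolver drawn: weight = 141/296 = 0.4764; after-tax cost = 4.2% × (1 − 39%) = 2.5620%.
WACC = 0.5236 × 9.3500% + 0.4764 × 2.5620% = 6.1165%.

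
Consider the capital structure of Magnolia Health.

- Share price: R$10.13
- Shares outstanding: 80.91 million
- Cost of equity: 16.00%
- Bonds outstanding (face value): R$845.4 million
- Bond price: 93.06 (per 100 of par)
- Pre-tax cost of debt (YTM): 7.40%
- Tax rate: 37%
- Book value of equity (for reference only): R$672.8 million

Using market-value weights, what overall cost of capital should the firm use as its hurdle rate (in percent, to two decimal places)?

10.45%

Market value of equity E = 10.13 × 80.91m = 819.6183m. Market value of debt D = 845.4m × 93.06/100 = 786.72924m.
Total capital V = 819.6183 + 786.72924 = 1606.34754.
Equity: weight = 819.6183/1606.34754 = 0.5102; cost = 16%.
Bonds outstanding: weight = 786.72924/1606.34754 = 0.4898; after-tax cost = 7.4% × (1 − 37%) = 4.6620%.
WACC = 0.5102 × 16.0000% + 0.4898 × 4.6620% = 10.4471%.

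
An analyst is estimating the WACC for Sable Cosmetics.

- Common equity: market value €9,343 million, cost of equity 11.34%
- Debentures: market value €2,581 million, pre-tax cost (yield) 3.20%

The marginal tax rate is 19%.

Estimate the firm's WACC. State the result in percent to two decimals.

Total capital V = 9343 + 2581 = 11924.
Equity: weight = 9343/11924 = 0.7835; cost = 11.34%.
Debentures: weight = 2581/11924 = 0.2165; after-tax cost = 3.2% × (1 − 19%) = 2.5920%.
WACC = 0.7835 × 11.3400% + 0.2165 × 2.5920% = 9.4465%.

9.45%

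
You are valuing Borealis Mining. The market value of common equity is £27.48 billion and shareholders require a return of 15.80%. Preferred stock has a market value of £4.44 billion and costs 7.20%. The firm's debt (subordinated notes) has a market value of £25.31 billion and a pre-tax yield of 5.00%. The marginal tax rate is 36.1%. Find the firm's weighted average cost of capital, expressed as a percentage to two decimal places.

9.56%

Total capital V = 27.48 + 4.44 + 25.31 = 57.23.
Equity: weight = 27.48/57.23 = 0.4802; cost = 15.8%.
Preferred: weight = 4.44/57.23 = 0.0776; cost = 7.2%.
Subordinated notes: weight = 25.31/57.23 = 0.4423; after-tax cost = 5% × (1 − 36.1%) = 3.1950%.
WACC = 0.4802 × 15.8000% + 0.0776 × 7.2000% + 0.4423 × 3.1950% = 9.5582%.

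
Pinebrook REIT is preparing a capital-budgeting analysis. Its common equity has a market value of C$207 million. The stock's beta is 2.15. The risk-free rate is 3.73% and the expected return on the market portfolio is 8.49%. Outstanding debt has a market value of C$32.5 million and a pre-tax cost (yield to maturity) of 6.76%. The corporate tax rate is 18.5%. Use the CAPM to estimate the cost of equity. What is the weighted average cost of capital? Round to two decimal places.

Market risk premium = 8.49% − 3.73% = 4.76%.
Cost of equity via CAPM: Re = 3.73% + 2.15 × 4.76% = 13.9640%.
Total capital V = 207 + 32.5 = 239.5.
Equity: weight = 207/239.5 = 0.8643; cost = 13.964%.
Debt: weight = 32.5/239.5 = 0.1357; after-tax cost = 6.76% × (1 − 18.5%) = 5.5094%.
WACC = 0.8643 × 13.9640% + 0.1357 × 5.5094% = 12.8167%.

12.82%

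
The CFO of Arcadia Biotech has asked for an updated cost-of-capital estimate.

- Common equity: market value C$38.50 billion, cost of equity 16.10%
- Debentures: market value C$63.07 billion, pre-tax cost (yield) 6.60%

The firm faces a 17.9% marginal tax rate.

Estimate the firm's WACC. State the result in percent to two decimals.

9.47%

Total capital V = 38.5 + 63.07 = 101.57.
Equity: weight = 38.5/101.57 = 0.3790; cost = 16.1%.
Debentures: weight = 63.07/101.57 = 0.6210; after-tax cost = 6.6% × (1 − 17.9%) = 5.4186%.
WACC = 0.3790 × 16.1000% + 0.6210 × 5.4186% = 9.4674%.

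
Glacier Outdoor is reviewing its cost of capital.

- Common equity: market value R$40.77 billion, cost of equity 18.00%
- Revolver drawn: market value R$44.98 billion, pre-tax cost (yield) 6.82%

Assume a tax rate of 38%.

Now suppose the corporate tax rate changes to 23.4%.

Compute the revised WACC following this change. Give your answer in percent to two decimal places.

After the change:
Total capital V = 40.77 + 44.98 = 85.75.
Equity: weight = 40.77/85.75 = 0.4755; cost = 18%.
Revolver drawn: weight = 44.98/85.75 = 0.5245; after-tax cost = 6.82% × (1 − 23.4%) = 5.2241%.
WACC = 0.4755 × 18.0000% + 0.5245 × 5.2241% = 11.2984%.

11.30%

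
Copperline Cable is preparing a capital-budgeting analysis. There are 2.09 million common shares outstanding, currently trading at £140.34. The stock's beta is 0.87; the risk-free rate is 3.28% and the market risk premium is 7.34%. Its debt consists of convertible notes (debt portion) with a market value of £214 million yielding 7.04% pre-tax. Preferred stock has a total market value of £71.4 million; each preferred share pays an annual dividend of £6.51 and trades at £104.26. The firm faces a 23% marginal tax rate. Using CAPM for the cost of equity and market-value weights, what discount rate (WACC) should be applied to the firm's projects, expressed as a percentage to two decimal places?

7.67%

Cost of equity via CAPM: Re = 3.28% + 0.87 × 7.34% = 9.6658%.
Cost of preferred: Rp = 6.51 / 104.26 = 6.2440%.
Market value of equity E = 140.34 × 2.09m = 293.3106m.
Total capital V = 293.3106 + 71.4 + 214 = 578.7106.
Equity: weight = 293.3106/578.7106 = 0.5068; cost = 9.6658%.
Preferred: weight = 71.4/578.7106 = 0.1234; cost = 6.244%.
Convertible notes (debt portion): weight = 214/578.7106 = 0.3698; after-tax cost = 7.04% × (1 − 23%) = 5.4208%.
WACC = 0.5068 × 9.6658% + 0.1234 × 6.2440% + 0.3698 × 5.4208% = 7.6739%.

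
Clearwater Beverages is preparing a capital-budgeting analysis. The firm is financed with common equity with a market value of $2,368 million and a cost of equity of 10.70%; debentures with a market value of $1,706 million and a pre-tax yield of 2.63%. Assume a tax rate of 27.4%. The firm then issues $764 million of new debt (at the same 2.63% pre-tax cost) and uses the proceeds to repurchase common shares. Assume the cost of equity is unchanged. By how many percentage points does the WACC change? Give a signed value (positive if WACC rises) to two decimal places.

-1.65 pp

Current WACC:
Total capital V = 2368 + 1706 = 4074.
Equity: weight = 2368/4074 = 0.5812; cost = 10.7%.
Debentures: weight = 1706/4074 = 0.4188; after-tax cost = 2.63% × (1 − 27.4%) = 1.9094%.
WACC = 0.5812 × 10.7000% + 0.4188 × 1.9094% = 7.0189%.
After the change:
Total capital V = 1604 + 2470 = 4074.
Equity: weight = 1604/4074 = 0.3937; cost = 10.7%.
Debentures: weight = 2470/4074 = 0.6063; after-tax cost = 2.63% × (1 − 27.4%) = 1.9094%.
WACC = 0.3937 × 10.7000% + 0.6063 × 1.9094% = 5.3704%.
Change in WACC = 5.3704% − 7.0189% = -1.6485 pp.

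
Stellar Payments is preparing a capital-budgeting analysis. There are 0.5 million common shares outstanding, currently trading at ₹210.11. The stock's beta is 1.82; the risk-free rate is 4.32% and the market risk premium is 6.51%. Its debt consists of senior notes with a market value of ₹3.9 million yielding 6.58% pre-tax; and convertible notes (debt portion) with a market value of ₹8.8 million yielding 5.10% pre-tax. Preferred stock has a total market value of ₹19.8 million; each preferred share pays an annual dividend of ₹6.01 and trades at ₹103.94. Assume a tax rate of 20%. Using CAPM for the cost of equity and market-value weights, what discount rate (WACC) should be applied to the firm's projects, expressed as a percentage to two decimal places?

Cost of equity via CAPM: Re = 4.32% + 1.82 × 6.51% = 16.1682%.
Cost of preferred: Rp = 6.01 / 103.94 = 5.7822%.
Market value of equity E = 210.11 × 0.5m = 105.055m.
Total capital V = 105.055 + 19.8 + 3.9 + 8.8 = 137.555.
Equity: weight = 105.055/137.555 = 0.7637; cost = 16.1682%.
Preferred: weight = 19.8/137.555 = 0.1439; cost = 5.7822%.
Senior notes: weight = 3.9/137.555 = 0.0284; after-tax cost = 6.58% × (1 − 20%) = 5.2640%.
Convertible notes (debt portion): weight = 8.8/137.555 = 0.0640; after-tax cost = 5.1% × (1 − 20%) = 4.0800%.
WACC = 0.7637 × 16.1682% + 0.1439 × 5.7822% + 0.0284 × 5.2640% + 0.0640 × 4.0800% = 13.5907%.

13.59%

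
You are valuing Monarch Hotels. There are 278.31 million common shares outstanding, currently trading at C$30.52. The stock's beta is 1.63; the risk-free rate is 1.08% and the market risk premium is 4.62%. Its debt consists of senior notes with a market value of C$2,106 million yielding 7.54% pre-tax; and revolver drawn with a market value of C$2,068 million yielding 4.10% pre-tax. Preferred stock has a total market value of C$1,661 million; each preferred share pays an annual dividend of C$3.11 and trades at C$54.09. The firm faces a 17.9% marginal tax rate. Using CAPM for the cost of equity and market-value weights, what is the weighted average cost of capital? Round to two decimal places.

Cost of equity via CAPM: Re = 1.08% + 1.63 × 4.62% = 8.6106%.
Cost of preferred: Rp = 3.11 / 54.09 = 5.7497%.
Market value of equity E = 30.52 × 278.31m = 8494.0212m.
Total capital V = 8494.0212 + 1661 + 2106 + 2068 = 14329.0212.
Equity: weight = 8494.0212/14329.0212 = 0.5928; cost = 8.6106%.
Preferred: weight = 1661/14329.0212 = 0.1159; cost = 5.7497%.
Senior notes: weight = 2106/14329.0212 = 0.1470; after-tax cost = 7.54% × (1 − 17.9%) = 6.1903%.
Revolver drawn: weight = 2068/14329.0212 = 0.1443; after-tax cost = 4.1% × (1 − 17.9%) = 3.3661%.
WACC = 0.5928 × 8.6106% + 0.1159 × 5.7497% + 0.1470 × 6.1903% + 0.1443 × 3.3661% = 7.1664%.

7.17%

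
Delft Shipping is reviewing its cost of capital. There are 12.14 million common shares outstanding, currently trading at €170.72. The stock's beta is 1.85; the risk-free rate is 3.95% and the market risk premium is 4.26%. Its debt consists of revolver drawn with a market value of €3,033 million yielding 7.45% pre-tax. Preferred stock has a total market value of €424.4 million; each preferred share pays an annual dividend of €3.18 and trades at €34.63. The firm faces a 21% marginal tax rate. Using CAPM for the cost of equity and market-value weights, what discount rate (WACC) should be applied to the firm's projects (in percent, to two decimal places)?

8.37%

Cost of equity via CAPM: Re = 3.95% + 1.85 × 4.26% = 11.8310%.
Cost of preferred: Rp = 3.18 / 34.63 = 9.1828%.
Market value of equity E = 170.72 × 12.14m = 2072.5408m.
Total capital V = 2072.5408 + 424.4 + 3033 = 5529.9408.
Equity: weight = 2072.5408/5529.9408 = 0.3748; cost = 11.831%.
Preferred: weight = 424.4/5529.9408 = 0.0767; cost = 9.1828%.
Revolver drawn: weight = 3033/5529.9408 = 0.5485; after-tax cost = 7.45% × (1 − 21%) = 5.8855%.
WACC = 0.3748 × 11.8310% + 0.0767 × 9.1828% + 0.5485 × 5.8855% = 8.3668%.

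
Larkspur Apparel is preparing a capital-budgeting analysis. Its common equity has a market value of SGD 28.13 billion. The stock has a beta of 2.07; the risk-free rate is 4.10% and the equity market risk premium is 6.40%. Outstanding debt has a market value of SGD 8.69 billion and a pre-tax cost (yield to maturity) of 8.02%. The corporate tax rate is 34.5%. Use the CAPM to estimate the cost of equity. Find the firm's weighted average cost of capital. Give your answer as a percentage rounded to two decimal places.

14.49%

Cost of equity via CAPM: Re = 4.1% + 2.07 × 6.4% = 17.3480%.
Total capital V = 28.13 + 8.69 = 36.82.
Equity: weight = 28.13/36.82 = 0.7640; cost = 17.348%.
Debt: weight = 8.69/36.82 = 0.2360; after-tax cost = 8.02% × (1 − 34.5%) = 5.2531%.
WACC = 0.7640 × 17.3480% + 0.2360 × 5.2531% = 14.4934%.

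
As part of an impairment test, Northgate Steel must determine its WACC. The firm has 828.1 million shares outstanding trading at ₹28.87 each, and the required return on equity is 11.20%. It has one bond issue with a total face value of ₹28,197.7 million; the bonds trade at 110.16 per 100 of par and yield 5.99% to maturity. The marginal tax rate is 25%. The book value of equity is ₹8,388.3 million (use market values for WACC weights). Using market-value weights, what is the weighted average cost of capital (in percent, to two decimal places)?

Market value of equity E = 28.87 × 828.1m = 23907.247m. Market value of debt D = 28197.7m × 110.16/100 = 31062.58632m.
Total capital V = 23907.247 + 31062.58632 = 54969.83332.
Equity: weight = 23907.247/54969.83332 = 0.4349; cost = 11.2%.
Bonds outstanding: weight = 31062.58632/54969.83332 = 0.5651; after-tax cost = 5.99% × (1 − 25%) = 4.4925%.
WACC = 0.4349 × 11.2000% + 0.5651 × 4.4925% = 7.4097%.

7.41%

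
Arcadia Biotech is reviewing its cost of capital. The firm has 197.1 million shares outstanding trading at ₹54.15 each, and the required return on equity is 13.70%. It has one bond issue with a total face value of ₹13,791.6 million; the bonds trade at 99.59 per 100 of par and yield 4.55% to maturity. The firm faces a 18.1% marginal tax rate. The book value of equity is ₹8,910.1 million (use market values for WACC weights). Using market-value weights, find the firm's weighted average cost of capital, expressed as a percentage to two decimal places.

Market value of equity E = 54.15 × 197.1m = 10672.965m. Market value of debt D = 13791.6m × 99.59/100 = 13735.05444m.
Total capital V = 10672.965 + 13735.05444 = 24408.01944.
Equity: weight = 10672.965/24408.01944 = 0.4373; cost = 13.7%.
Bonds outstanding: weight = 13735.05444/24408.01944 = 0.5627; after-tax cost = 4.55% × (1 − 18.1%) = 3.7264%.
WACC = 0.4373 × 13.7000% + 0.5627 × 3.7264% = 8.0876%.

8.09%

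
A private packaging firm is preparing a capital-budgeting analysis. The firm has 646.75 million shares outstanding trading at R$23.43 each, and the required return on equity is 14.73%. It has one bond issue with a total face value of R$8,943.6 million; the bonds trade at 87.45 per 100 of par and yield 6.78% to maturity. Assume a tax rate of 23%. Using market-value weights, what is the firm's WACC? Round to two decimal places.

Market value of equity E = 23.43 × 646.75m = 15153.3525m. Market value of debt D = 8943.6m × 87.45/100 = 7821.1782m.
Total capital V = 15153.3525 + 7821.1782 = 22974.5307.
Equity: weight = 15153.3525/22974.5307 = 0.6596; cost = 14.73%.
Bonds outstanding: weight = 7821.1782/22974.5307 = 0.3404; after-tax cost = 6.78% × (1 − 23%) = 5.2206%.
WACC = 0.6596 × 14.7300% + 0.3404 × 5.2206% = 11.4927%.

11.49%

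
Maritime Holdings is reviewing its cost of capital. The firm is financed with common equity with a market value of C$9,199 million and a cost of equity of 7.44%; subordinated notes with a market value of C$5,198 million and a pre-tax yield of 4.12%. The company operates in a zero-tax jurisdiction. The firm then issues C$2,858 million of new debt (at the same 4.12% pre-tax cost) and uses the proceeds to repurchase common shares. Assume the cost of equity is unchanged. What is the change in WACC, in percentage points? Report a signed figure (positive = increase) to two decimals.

Current WACC:
Total capital V = 9199 + 5198 = 14397.
Equity: weight = 9199/14397 = 0.6390; cost = 7.44%.
Subordinated notes: weight = 5198/14397 = 0.3610; after-tax cost = 4.12% × (1 − 0%) = 4.1200%.
WACC = 0.6390 × 7.4400% + 0.3610 × 4.1200% = 6.2413%.
After the change:
Total capital V = 6341 + 8056 = 14397.
Equity: weight = 6341/14397 = 0.4404; cost = 7.44%.
Subordinated notes: weight = 8056/14397 = 0.5596; after-tax cost = 4.12% × (1 − 0%) = 4.1200%.
WACC = 0.4404 × 7.4400% + 0.5596 × 4.1200% = 5.5823%.
Change in WACC = 5.5823% − 6.2413% = -0.6591 pp.

-0.66 pp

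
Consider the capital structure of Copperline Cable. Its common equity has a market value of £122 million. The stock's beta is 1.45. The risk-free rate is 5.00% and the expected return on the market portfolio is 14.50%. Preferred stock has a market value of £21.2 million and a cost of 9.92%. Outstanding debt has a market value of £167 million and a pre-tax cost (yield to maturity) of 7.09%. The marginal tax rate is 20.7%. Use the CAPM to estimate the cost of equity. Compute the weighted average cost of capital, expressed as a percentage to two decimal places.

Market risk premium = 14.5% − 5.0% = 9.5%.
Cost of equity via CAPM: Re = 5.0% + 1.45 × 9.5% = 18.7750%.
Total capital V = 122 + 21.2 + 167 = 310.2.
Equity: weight = 122/310.2 = 0.3933; cost = 18.775%.
Preferred: weight = 21.2/310.2 = 0.0683; cost = 9.92%.
Debt: weight = 167/310.2 = 0.5384; after-tax cost = 7.09% × (1 − 20.7%) = 5.6224%.
WACC = 0.3933 × 18.7750% + 0.0683 × 9.9200% + 0.5384 × 5.6224% = 11.0889%.

11.09%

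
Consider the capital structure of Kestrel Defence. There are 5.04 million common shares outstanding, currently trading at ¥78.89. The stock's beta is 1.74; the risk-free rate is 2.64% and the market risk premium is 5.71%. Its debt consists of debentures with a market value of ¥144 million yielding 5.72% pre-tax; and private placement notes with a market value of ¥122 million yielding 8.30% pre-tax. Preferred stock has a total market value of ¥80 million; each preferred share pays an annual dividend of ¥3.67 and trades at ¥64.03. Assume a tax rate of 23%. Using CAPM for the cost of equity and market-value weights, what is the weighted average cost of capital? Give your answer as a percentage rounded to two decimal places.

Cost of equity via CAPM: Re = 2.64% + 1.74 × 5.71% = 12.5754%.
Cost of preferred: Rp = 3.67 / 64.03 = 5.7317%.
Market value of equity E = 78.89 × 5.04m = 397.6056m.
Total capital V = 397.6056 + 80 + 144 + 122 = 743.6056.
Equity: weight = 397.6056/743.6056 = 0.5347; cost = 12.5754%.
Preferred: weight = 80/743.6056 = 0.1076; cost = 5.7317%.
Debentures: weight = 144/743.6056 = 0.1937; after-tax cost = 5.72% × (1 − 23%) = 4.4044%.
Private placement notes: weight = 122/743.6056 = 0.1641; after-tax cost = 8.3% × (1 − 23%) = 6.3910%.
WACC = 0.5347 × 12.5754% + 0.1076 × 5.7317% + 0.1937 × 4.4044% + 0.1641 × 6.3910% = 9.2422%.

9.24%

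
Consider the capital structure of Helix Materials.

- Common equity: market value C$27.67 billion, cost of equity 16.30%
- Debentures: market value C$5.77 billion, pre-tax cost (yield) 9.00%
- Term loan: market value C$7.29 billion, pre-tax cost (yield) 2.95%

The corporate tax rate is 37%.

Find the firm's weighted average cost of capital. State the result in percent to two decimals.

Total capital V = 27.67 + 5.77 + 7.29 = 40.73.
Equity: weight = 27.67/40.73 = 0.6794; cost = 16.3%.
Debentures: weight = 5.77/40.73 = 0.1417; after-tax cost = 9% × (1 − 37%) = 5.6700%.
Term loan: weight = 7.29/40.73 = 0.1790; after-tax cost = 2.95% × (1 − 37%) = 1.8585%.
WACC = 0.6794 × 16.3000% + 0.1417 × 5.6700% + 0.1790 × 1.8585% = 12.2093%.

12.21%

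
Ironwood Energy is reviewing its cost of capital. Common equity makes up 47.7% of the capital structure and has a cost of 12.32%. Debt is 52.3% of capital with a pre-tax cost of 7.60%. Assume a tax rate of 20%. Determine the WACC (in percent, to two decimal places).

After-tax cost of debt = 7.6% × (1 − 20%) = 6.0800%.
WACC = 0.477 × 12.3200% + 0.523 × 6.0800% = 9.0565%.

9.06%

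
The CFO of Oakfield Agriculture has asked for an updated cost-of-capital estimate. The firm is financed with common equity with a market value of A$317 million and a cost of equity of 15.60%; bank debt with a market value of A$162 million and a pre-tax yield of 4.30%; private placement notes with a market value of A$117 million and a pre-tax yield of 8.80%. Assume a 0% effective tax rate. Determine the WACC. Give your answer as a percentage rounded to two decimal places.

11.19%

Total capital V = 317 + 162 + 117 = 596.
Equity: weight = 317/596 = 0.5319; cost = 15.6%.
Bank debt: weight = 162/596 = 0.2718; after-tax cost = 4.3% × (1 − 0%) = 4.3000%.
Private placement notes: weight = 117/596 = 0.1963; after-tax cost = 8.8% × (1 − 0%) = 8.8000%.
WACC = 0.5319 × 15.6000% + 0.2718 × 4.3000% + 0.1963 × 8.8000% = 11.1936%.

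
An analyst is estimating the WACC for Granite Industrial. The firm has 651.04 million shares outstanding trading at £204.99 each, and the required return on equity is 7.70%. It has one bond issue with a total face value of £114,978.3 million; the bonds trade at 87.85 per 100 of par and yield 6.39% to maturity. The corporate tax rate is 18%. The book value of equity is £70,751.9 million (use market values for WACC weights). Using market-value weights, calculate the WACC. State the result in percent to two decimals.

6.64%

Market value of equity E = 204.99 × 651.04m = 133456.6896m. Market value of debt D = 114978.3m × 87.85/100 = 101008.43655m.
Total capital V = 133456.6896 + 101008.43655 = 234465.12615.
Equity: weight = 133456.6896/234465.12615 = 0.5692; cost = 7.7%.
Bonds outstanding: weight = 101008.43655/234465.12615 = 0.4308; after-tax cost = 6.39% × (1 − 18%) = 5.2398%.
WACC = 0.5692 × 7.7000% + 0.4308 × 5.2398% = 6.6401%.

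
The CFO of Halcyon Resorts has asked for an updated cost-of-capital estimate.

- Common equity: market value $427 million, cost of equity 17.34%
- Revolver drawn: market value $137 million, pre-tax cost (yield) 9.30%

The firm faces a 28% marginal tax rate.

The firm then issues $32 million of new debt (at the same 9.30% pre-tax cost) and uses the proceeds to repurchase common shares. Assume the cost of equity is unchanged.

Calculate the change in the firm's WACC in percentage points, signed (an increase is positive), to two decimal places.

-0.60 pp

Current WACC:
Total capital V = 427 + 137 = 564.
Equity: weight = 427/564 = 0.7571; cost = 17.34%.
Revolver drawn: weight = 137/564 = 0.2429; after-tax cost = 9.3% × (1 − 28%) = 6.6960%.
WACC = 0.7571 × 17.3400% + 0.2429 × 6.6960% = 14.7545%.
After the change:
Total capital V = 395 + 169 = 564.
Equity: weight = 395/564 = 0.7004; cost = 17.34%.
Revolver drawn: weight = 169/564 = 0.2996; after-tax cost = 9.3% × (1 − 28%) = 6.6960%.
WACC = 0.7004 × 17.3400% + 0.2996 × 6.6960% = 14.1506%.
Change in WACC = 14.1506% − 14.7545% = -0.6039 pp.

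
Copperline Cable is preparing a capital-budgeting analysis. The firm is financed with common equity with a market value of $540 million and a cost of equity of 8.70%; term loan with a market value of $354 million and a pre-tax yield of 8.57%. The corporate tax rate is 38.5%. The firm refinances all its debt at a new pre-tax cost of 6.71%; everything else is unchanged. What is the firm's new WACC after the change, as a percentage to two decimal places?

6.89%

After the change:
Total capital V = 540 + 354 = 894.
Equity: weight = 540/894 = 0.6040; cost = 8.7%.
Term loan: weight = 354/894 = 0.3960; after-tax cost = 6.71% × (1 − 38.5%) = 4.1266%.
WACC = 0.6040 × 8.7000% + 0.3960 × 4.1266% = 6.8891%.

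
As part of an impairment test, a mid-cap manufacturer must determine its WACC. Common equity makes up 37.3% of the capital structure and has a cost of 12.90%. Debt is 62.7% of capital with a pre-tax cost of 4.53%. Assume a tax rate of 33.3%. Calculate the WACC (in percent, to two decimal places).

After-tax cost of debt = 4.53% × (1 − 33.3%) = 3.0215%.
WACC = 0.373 × 12.9000% + 0.627 × 3.0215% = 6.7062%.

6.71%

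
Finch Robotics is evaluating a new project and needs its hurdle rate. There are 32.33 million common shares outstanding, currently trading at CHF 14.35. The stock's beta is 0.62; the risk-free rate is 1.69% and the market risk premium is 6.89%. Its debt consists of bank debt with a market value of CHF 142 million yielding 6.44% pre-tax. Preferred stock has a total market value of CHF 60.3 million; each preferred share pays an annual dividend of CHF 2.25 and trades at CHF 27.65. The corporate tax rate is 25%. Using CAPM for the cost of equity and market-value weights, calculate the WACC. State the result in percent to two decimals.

5.92%

Cost of equity via CAPM: Re = 1.69% + 0.62 × 6.89% = 5.9618%.
Cost of preferred: Rp = 2.25 / 27.65 = 8.1374%.
Market value of equity E = 14.35 × 32.33m = 463.9355m.
Total capital V = 463.9355 + 60.3 + 142 = 666.2355.
Equity: weight = 463.9355/666.2355 = 0.6964; cost = 5.9618%.
Preferred: weight = 60.3/666.2355 = 0.0905; cost = 8.1374%.
Bank debt: weight = 142/666.2355 = 0.2131; after-tax cost = 6.44% × (1 − 25%) = 4.8300%.
WACC = 0.6964 × 5.9618% + 0.0905 × 8.1374% + 0.2131 × 4.8300% = 5.9175%.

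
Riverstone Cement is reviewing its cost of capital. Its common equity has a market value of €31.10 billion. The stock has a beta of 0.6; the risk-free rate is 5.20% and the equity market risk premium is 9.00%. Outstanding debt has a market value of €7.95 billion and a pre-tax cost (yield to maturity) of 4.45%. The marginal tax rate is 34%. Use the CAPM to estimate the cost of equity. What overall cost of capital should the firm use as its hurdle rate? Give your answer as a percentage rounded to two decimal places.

Cost of equity via CAPM: Re = 5.2% + 0.6 × 9.0% = 10.6000%.
Total capital V = 31.1 + 7.95 = 39.05.
Equity: weight = 31.1/39.05 = 0.7964; cost = 10.6%.
Debt: weight = 7.95/39.05 = 0.2036; after-tax cost = 4.45% × (1 − 34%) = 2.9370%.
WACC = 0.7964 × 10.6000% + 0.2036 × 2.9370% = 9.0399%.

9.04%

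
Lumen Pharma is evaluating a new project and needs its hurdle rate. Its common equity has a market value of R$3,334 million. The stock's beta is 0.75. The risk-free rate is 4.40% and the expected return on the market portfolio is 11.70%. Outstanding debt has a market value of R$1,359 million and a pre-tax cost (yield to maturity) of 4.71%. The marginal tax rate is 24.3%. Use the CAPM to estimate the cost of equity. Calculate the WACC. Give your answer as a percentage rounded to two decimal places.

Market risk premium = 11.7% − 4.4% = 7.3%.
Cost of equity via CAPM: Re = 4.4% + 0.75 × 7.3% = 9.8750%.
Total capital V = 3334 + 1359 = 4693.
Equity: weight = 3334/4693 = 0.7104; cost = 9.875%.
Debt: weight = 1359/4693 = 0.2896; after-tax cost = 4.71% × (1 − 24.3%) = 3.5655%.
WACC = 0.7104 × 9.8750% + 0.2896 × 3.5655% = 8.0479%.

8.05%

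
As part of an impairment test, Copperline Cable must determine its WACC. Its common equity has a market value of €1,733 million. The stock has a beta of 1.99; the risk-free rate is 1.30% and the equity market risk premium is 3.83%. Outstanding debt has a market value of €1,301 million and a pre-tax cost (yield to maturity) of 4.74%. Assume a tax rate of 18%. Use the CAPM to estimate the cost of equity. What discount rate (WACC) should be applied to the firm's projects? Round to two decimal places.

6.76%

Cost of equity via CAPM: Re = 1.3% + 1.99 × 3.83% = 8.9217%.
Total capital V = 1733 + 1301 = 3034.
Equity: weight = 1733/3034 = 0.5712; cost = 8.9217%.
Debt: weight = 1301/3034 = 0.4288; after-tax cost = 4.74% × (1 − 18%) = 3.8868%.
WACC = 0.5712 × 8.9217% + 0.4288 × 3.8868% = 6.7627%.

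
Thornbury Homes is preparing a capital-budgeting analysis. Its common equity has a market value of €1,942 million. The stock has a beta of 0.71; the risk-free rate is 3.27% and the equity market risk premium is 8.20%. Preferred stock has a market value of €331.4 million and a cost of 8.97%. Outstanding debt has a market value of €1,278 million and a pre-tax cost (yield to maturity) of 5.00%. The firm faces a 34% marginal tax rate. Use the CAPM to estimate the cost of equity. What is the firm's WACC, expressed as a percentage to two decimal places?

7.00%

Cost of equity via CAPM: Re = 3.27% + 0.71 × 8.2% = 9.0920%.
Total capital V = 1942 + 331.4 + 1278 = 3551.4.
Equity: weight = 1942/3551.4 = 0.5468; cost = 9.092%.
Preferred: weight = 331.4/3551.4 = 0.0933; cost = 8.97%.
Debt: weight = 1278/3551.4 = 0.3599; after-tax cost = 5% × (1 − 34%) = 3.3000%.
WACC = 0.5468 × 9.0920% + 0.0933 × 8.9700% + 0.3599 × 3.3000% = 6.9963%.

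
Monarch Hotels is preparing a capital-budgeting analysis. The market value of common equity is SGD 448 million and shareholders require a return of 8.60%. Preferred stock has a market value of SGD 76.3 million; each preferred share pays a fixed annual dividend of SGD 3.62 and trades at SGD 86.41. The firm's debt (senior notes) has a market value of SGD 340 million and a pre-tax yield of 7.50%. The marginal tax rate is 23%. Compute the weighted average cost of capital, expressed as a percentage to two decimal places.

7.10%

Cost of preferred: Rp = 3.62 / 86.41 = 4.1893%.
Total capital V = 448 + 76.3 + 340 = 864.3.
Equity: weight = 448/864.3 = 0.5183; cost = 8.6%.
Preferred: weight = 76.3/864.3 = 0.0883; cost = 4.1893%.
Senior notes: weight = 340/864.3 = 0.3934; after-tax cost = 7.5% × (1 − 23%) = 5.7750%.
WACC = 0.5183 × 8.6000% + 0.0883 × 4.1893% + 0.3934 × 5.7750% = 7.0993%.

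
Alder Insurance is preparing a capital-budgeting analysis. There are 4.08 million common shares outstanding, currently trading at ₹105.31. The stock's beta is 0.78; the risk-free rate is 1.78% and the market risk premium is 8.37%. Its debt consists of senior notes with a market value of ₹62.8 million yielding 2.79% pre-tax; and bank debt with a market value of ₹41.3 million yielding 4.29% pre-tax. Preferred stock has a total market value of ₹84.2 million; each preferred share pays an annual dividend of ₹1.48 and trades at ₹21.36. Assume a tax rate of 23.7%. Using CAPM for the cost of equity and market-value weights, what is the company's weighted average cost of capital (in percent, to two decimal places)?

Cost of equity via CAPM: Re = 1.78% + 0.78 × 8.37% = 8.3086%.
Cost of preferred: Rp = 1.48 / 21.36 = 6.9288%.
Market value of equity E = 105.31 × 4.08m = 429.6648m.
Total capital V = 429.6648 + 84.2 + 62.8 + 41.3 = 617.9648.
Equity: weight = 429.6648/617.9648 = 0.6953; cost = 8.3086%.
Preferred: weight = 84.2/617.9648 = 0.1363; cost = 6.9288%.
Senior notes: weight = 62.8/617.9648 = 0.1016; after-tax cost = 2.79% × (1 − 23.7%) = 2.1288%.
Bank debt: weight = 41.3/617.9648 = 0.0668; after-tax cost = 4.29% × (1 − 23.7%) = 3.2733%.
WACC = 0.6953 × 8.3086% + 0.1363 × 6.9288% + 0.1016 × 2.1288% + 0.0668 × 3.2733% = 7.1561%.

7.16%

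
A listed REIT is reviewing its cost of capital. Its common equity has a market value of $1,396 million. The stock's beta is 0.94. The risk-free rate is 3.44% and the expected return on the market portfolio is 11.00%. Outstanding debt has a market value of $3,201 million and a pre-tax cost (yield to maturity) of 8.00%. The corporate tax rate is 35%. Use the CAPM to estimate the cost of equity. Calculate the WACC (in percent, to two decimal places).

6.82%

Market risk premium = 11.0% − 3.44% = 7.56%.
Cost of equity via CAPM: Re = 3.44% + 0.94 × 7.56% = 10.5464%.
Total capital V = 1396 + 3201 = 4597.
Equity: weight = 1396/4597 = 0.3037; cost = 10.5464%.
Debt: weight = 3201/4597 = 0.6963; after-tax cost = 8% × (1 − 35%) = 5.2000%.
WACC = 0.3037 × 10.5464% + 0.6963 × 5.2000% = 6.8236%.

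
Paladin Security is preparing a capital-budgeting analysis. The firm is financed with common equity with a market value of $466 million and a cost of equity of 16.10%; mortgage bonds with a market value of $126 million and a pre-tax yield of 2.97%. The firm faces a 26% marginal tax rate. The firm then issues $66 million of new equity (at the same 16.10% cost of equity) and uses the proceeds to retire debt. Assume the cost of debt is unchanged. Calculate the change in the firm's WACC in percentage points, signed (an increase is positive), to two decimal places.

+1.55 pp

Current WACC:
Total capital V = 466 + 126 = 592.
Equity: weight = 466/592 = 0.7872; cost = 16.1%.
Mortgage bonds: weight = 126/592 = 0.2128; after-tax cost = 2.97% × (1 − 26%) = 2.1978%.
WACC = 0.7872 × 16.1000% + 0.2128 × 2.1978% = 13.1411%.
After the change:
Total capital V = 532 + 60 = 592.
Equity: weight = 532/592 = 0.8986; cost = 16.1%.
Mortgage bonds: weight = 60/592 = 0.1014; after-tax cost = 2.97% × (1 − 26%) = 2.1978%.
WACC = 0.8986 × 16.1000% + 0.1014 × 2.1978% = 14.6910%.
Change in WACC = 14.6910% − 13.1411% = 1.5499 pp.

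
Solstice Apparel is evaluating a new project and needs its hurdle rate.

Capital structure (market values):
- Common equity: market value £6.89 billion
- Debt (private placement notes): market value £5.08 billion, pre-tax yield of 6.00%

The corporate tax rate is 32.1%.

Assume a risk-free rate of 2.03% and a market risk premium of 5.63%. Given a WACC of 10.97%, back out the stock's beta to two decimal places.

2.49

Total capital V = 6.89 + 5.08 = 11.97.
Equity weight = 6.89/11.97 = 0.5756.
Private placement notes weight = 5.08/11.97 = 0.4244.
Debt contribution = 0.4244 × 6% × (1 − 32.1%) = 1.7290%.
Required equity contribution = 10.97% − 1.7290% = 9.2410%  ⇒  Re = 16.0544%.
CAPM: 16.0544% = 2.03% + β × 5.63%  ⇒  β = 2.4910.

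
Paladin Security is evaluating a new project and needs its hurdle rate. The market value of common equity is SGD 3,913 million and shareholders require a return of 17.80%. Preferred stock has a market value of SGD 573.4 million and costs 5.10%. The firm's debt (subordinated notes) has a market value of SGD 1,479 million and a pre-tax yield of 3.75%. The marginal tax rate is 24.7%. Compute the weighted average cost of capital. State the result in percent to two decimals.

12.87%

Total capital V = 3913 + 573.4 + 1479 = 5965.4.
Equity: weight = 3913/5965.4 = 0.6559; cost = 17.8%.
Preferred: weight = 573.4/5965.4 = 0.0961; cost = 5.1%.
Subordinated notes: weight = 1479/5965.4 = 0.2479; after-tax cost = 3.75% × (1 − 24.7%) = 2.8237%.
WACC = 0.6559 × 17.8000% + 0.0961 × 5.1000% + 0.2479 × 2.8237% = 12.8662%.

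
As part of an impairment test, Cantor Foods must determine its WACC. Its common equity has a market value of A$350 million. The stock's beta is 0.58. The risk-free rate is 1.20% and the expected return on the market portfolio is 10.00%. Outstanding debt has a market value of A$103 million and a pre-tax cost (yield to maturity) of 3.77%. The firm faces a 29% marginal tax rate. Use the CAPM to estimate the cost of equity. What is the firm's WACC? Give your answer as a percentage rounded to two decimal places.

Market risk premium = 10.0% − 1.2% = 8.8%.
Cost of equity via CAPM: Re = 1.2% + 0.58 × 8.8% = 6.3040%.
Total capital V = 350 + 103 = 453.
Equity: weight = 350/453 = 0.7726; cost = 6.304%.
Debt: weight = 103/453 = 0.2274; after-tax cost = 3.77% × (1 − 29%) = 2.6767%.
WACC = 0.7726 × 6.3040% + 0.2274 × 2.6767% = 5.4792%.

5.48%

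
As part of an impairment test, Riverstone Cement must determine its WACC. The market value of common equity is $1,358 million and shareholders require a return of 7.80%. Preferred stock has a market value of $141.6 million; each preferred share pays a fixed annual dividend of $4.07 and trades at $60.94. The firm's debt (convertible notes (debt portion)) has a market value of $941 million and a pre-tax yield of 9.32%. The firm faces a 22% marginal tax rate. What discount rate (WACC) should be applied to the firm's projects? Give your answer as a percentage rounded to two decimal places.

Cost of preferred: Rp = 4.07 / 60.94 = 6.6787%.
Total capital V = 1358 + 141.6 + 941 = 2440.6.
Equity: weight = 1358/2440.6 = 0.5564; cost = 7.8%.
Preferred: weight = 141.6/2440.6 = 0.0580; cost = 6.6787%.
Convertible notes (debt portion): weight = 941/2440.6 = 0.3856; after-tax cost = 9.32% × (1 − 22%) = 7.2696%.
WACC = 0.5564 × 7.8000% + 0.0580 × 6.6787% + 0.3856 × 7.2696% = 7.5304%.

7.53%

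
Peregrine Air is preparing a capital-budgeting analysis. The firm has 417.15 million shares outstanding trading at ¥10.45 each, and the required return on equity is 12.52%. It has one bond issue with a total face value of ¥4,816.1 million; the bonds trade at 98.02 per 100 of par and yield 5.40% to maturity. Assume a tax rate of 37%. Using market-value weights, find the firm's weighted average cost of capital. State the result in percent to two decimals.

7.78%

Market value of equity E = 10.45 × 417.15m = 4359.2175m. Market value of debt D = 4816.1m × 98.02/100 = 4720.74122m.
Total capital V = 4359.2175 + 4720.74122 = 9079.95872.
Equity: weight = 4359.2175/9079.95872 = 0.4801; cost = 12.52%.
Bonds outstanding: weight = 4720.74122/9079.95872 = 0.5199; after-tax cost = 5.4% × (1 − 37%) = 3.4020%.
WACC = 0.4801 × 12.5200% + 0.5199 × 3.4020% = 7.7795%.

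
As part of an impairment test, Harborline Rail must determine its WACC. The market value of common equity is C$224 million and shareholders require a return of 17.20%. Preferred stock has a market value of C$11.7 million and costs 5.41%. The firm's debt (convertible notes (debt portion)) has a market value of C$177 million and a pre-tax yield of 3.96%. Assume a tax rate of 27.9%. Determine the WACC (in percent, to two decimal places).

Total capital V = 224 + 11.7 + 177 = 412.7.
Equity: weight = 224/412.7 = 0.5428; cost = 17.2%.
Preferred: weight = 11.7/412.7 = 0.0283; cost = 5.41%.
Convertible notes (debt portion): weight = 177/412.7 = 0.4289; after-tax cost = 3.96% × (1 − 27.9%) = 2.8552%.
WACC = 0.5428 × 17.2000% + 0.0283 × 5.4100% + 0.4289 × 2.8552% = 10.7135%.

10.71%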